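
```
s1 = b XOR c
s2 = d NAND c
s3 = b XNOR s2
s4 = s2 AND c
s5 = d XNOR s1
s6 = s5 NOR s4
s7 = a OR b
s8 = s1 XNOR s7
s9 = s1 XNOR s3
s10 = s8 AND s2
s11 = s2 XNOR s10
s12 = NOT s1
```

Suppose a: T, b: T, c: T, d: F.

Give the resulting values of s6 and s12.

s1 = b XOR c = T XOR T = F
s2 = d NAND c = F NAND T = T
s4 = s2 AND c = T AND T = T
s5 = d XNOR s1 = F XNOR F = T
s6 = s5 NOR s4 = T NOR T = F
s12 = NOT s1 = NOT F = T

s6 = F  s12 = T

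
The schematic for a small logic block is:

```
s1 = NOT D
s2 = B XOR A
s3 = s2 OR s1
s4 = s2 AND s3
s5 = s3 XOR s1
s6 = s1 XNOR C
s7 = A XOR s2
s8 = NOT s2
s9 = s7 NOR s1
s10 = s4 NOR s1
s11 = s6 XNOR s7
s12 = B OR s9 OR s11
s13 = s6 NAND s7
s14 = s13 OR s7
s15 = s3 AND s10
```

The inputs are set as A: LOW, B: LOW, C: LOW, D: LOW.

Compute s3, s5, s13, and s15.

s1 = NOT D = NOT LOW = HIGH
s2 = B XOR A = LOW XOR LOW = LOW
s3 = s2 OR s1 = LOW OR HIGH = HIGH
s4 = s2 AND s3 = LOW AND HIGH = LOW
s5 = s3 XOR s1 = HIGH XOR HIGH = LOW
s6 = s1 XNOR C = HIGH XNOR LOW = LOW
s7 = A XOR s2 = LOW XOR LOW = LOW
s10 = s4 NOR s1 = LOW NOR HIGH = LOW
s13 = s6 NAND s7 = LOW NAND LOW = HIGH
s15 = s3 AND s10 = HIGH AND LOW = LOW

s3 = HIGH, s5 = LOW, s13 = HIGH, s15 = LOW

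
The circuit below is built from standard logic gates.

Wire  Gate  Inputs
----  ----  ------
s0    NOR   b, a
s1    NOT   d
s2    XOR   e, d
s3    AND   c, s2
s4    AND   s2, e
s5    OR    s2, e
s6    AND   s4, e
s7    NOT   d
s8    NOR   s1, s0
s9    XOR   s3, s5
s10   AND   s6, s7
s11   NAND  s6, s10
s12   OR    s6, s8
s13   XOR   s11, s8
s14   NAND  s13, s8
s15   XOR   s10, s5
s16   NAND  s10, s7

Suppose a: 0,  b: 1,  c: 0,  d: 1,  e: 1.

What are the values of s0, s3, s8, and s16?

s0 = b NOR a = 1 NOR 0 = 0
s1 = NOT d = NOT 1 = 0
s2 = e XOR d = 1 XOR 1 = 0
s3 = c AND s2 = 0 AND 0 = 0
s4 = s2 AND e = 0 AND 1 = 0
s6 = s4 AND e = 0 AND 1 = 0
s7 = NOT d = NOT 1 = 0
s8 = s1 NOR s0 = 0 NOR 0 = 1
s10 = s6 AND s7 = 0 AND 0 = 0
s16 = s10 NAND s7 = 0 NAND 0 = 1

s0 = 0, s3 = 0, s8 = 1, s16 = 1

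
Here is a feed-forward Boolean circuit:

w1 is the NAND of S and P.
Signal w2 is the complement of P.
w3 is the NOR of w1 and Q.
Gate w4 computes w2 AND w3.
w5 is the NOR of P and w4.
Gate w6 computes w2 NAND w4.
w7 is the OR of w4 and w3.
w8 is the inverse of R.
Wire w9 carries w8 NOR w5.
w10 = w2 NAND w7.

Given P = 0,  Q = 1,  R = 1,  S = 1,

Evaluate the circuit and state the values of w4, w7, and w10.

w1 = S NAND P = 1 NAND 0 = 1
w2 = NOT P = NOT 0 = 1
w3 = w1 NOR Q = 1 NOR 1 = 0
w4 = w2 AND w3 = 1 AND 0 = 0
w7 = w4 OR w3 = 0 OR 0 = 0
w10 = w2 NAND w7 = 1 NAND 0 = 1

w4 = 0  w7 = 0  w10 = 1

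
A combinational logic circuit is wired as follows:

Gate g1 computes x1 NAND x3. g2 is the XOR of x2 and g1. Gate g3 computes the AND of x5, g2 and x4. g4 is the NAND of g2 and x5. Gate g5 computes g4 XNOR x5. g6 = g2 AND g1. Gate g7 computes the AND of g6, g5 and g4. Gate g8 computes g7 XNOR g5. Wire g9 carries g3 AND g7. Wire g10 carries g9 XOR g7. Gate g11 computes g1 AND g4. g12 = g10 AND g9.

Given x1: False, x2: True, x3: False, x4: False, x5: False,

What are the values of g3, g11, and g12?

g3 = False, g11 = True, g12 = False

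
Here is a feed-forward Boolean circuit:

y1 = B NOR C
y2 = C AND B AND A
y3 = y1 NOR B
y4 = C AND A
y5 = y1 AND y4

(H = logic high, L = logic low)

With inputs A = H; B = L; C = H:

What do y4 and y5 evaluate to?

y4 = H; y5 = L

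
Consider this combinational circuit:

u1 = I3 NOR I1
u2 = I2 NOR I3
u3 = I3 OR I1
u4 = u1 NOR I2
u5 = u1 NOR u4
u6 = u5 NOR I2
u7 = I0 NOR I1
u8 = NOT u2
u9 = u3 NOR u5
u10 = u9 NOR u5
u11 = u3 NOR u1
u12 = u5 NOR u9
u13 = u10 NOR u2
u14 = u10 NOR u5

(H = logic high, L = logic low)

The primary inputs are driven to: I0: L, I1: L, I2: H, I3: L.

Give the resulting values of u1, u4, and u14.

u1 = I3 NOR I1 = L NOR L = H
u3 = I3 OR I1 = L OR L = L
u4 = u1 NOR I2 = H NOR H = L
u5 = u1 NOR u4 = H NOR L = L
u9 = u3 NOR u5 = L NOR L = H
u10 = u9 NOR u5 = H NOR L = L
u14 = u10 NOR u5 = L NOR L = H

u1 = H; u4 = L; u14 = H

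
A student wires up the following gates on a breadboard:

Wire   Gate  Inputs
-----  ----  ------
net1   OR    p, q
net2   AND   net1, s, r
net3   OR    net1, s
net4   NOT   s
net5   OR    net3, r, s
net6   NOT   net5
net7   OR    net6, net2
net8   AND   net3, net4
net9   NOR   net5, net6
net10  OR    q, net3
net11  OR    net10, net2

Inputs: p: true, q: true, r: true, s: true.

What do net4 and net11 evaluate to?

net1 = p OR q = true OR true = true
net2 = net1 AND s AND r = true AND true AND true = true
net3 = net1 OR s = true OR true = true
net4 = NOT s = NOT true = false
net10 = q OR net3 = true OR true = true
net11 = net10 OR net2 = true OR true = true

net4 = false  net11 = true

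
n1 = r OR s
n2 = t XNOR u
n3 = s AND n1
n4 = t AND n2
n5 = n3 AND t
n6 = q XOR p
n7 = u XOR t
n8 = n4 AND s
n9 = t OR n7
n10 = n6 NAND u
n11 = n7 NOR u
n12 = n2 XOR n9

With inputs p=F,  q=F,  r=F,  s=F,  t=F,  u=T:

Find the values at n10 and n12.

n2 = t XNOR u = F XNOR T = F
n6 = q XOR p = F XOR F = F
n7 = u XOR t = T XOR F = T
n9 = t OR n7 = F OR T = T
n10 = n6 NAND u = F NAND T = T
n12 = n2 XOR n9 = F XOR T = T

n10 = T, n12 = T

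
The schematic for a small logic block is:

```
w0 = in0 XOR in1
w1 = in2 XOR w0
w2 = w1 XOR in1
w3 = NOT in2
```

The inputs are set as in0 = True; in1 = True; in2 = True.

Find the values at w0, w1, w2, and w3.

w0 = in0 XOR in1 = True XOR True = False
w1 = in2 XOR w0 = True XOR False = True
w2 = w1 XOR in1 = True XOR True = False
w3 = NOT in2 = NOT True = False

w0 = False, w1 = True, w2 = False, w3 = False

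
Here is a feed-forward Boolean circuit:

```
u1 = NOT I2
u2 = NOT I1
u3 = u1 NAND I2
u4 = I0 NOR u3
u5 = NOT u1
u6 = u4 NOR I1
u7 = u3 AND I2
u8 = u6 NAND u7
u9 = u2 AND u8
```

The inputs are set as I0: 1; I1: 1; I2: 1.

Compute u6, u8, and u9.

u6 = 0  u8 = 1  u9 = 0

u1 = NOT I2 = NOT 1 = 0
u2 = NOT I1 = NOT 1 = 0
u3 = u1 NAND I2 = 0 NAND 1 = 1
u4 = I0 NOR u3 = 1 NOR 1 = 0
u6 = u4 NOR I1 = 0 NOR 1 = 0
u7 = u3 AND I2 = 1 AND 1 = 1
u8 = u6 NAND u7 = 0 NAND 1 = 1
u9 = u2 AND u8 = 0 AND 1 = 0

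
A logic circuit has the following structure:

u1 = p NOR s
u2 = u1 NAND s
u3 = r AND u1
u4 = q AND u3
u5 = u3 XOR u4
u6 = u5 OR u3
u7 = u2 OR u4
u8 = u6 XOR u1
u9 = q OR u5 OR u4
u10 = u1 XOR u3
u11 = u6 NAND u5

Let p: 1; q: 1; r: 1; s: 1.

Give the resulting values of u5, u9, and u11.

u5 = 0, u9 = 1, u11 = 1

u1 = p NOR s = 1 NOR 1 = 0
u3 = r AND u1 = 1 AND 0 = 0
u4 = q AND u3 = 1 AND 0 = 0
u5 = u3 XOR u4 = 0 XOR 0 = 0
u6 = u5 OR u3 = 0 OR 0 = 0
u9 = q OR u5 OR u4 = 1 OR 0 OR 0 = 1
u11 = u6 NAND u5 = 0 NAND 0 = 1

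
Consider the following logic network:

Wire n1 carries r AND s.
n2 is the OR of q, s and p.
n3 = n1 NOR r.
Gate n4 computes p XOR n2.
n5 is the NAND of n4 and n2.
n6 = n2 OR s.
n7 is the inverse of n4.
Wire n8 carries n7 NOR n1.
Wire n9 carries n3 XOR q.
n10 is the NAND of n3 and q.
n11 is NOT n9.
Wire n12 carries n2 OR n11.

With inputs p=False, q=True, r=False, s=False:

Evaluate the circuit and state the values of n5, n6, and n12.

n5 = False; n6 = True; n12 = True

n1 = r AND s = False AND False = False
n2 = q OR s OR p = True OR False OR False = True
n3 = n1 NOR r = False NOR False = True
n4 = p XOR n2 = False XOR True = True
n5 = n4 NAND n2 = True NAND True = False
n6 = n2 OR s = True OR False = True
n9 = n3 XOR q = True XOR True = False
n11 = NOT n9 = NOT False = True
n12 = n2 OR n11 = True OR True = True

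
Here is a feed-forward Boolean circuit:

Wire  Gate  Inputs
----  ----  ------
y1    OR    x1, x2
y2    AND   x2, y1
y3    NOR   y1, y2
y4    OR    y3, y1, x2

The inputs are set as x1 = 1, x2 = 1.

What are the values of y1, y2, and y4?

y1 = 1  y2 = 1  y4 = 1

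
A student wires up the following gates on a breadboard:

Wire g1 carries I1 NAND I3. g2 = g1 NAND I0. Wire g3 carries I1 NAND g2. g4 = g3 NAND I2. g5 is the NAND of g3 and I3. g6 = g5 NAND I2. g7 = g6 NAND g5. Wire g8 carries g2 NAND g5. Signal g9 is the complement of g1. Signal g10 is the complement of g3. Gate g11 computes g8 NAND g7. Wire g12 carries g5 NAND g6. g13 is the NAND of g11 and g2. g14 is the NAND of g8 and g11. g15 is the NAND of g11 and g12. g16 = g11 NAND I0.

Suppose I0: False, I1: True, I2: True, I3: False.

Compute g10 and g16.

g1 = I1 NAND I3 = True NAND False = True
g2 = g1 NAND I0 = True NAND False = True
g3 = I1 NAND g2 = True NAND True = False
g5 = g3 NAND I3 = False NAND False = True
g6 = g5 NAND I2 = True NAND True = False
g7 = g6 NAND g5 = False NAND True = True
g8 = g2 NAND g5 = True NAND True = False
g10 = NOT g3 = NOT False = True
g11 = g8 NAND g7 = False NAND True = True
g16 = g11 NAND I0 = True NAND False = True

g10 = True  g16 = True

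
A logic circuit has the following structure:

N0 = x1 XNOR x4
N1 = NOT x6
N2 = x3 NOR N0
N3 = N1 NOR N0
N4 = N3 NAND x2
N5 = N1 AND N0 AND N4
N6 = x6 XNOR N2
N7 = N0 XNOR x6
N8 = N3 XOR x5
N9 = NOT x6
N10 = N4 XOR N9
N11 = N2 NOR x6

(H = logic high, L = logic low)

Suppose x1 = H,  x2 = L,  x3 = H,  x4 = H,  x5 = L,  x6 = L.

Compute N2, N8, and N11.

N0 = x1 XNOR x4 = H XNOR H = H
N1 = NOT x6 = NOT L = H
N2 = x3 NOR N0 = H NOR H = L
N3 = N1 NOR N0 = H NOR H = L
N8 = N3 XOR x5 = L XOR L = L
N11 = N2 NOR x6 = L NOR L = H

N2 = L, N8 = L, N11 = H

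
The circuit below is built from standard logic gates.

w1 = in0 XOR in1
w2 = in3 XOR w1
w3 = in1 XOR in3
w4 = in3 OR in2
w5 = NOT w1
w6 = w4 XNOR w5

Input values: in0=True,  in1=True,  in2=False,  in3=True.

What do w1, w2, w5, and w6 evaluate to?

w1 = in0 XOR in1 = True XOR True = False
w2 = in3 XOR w1 = True XOR False = True
w4 = in3 OR in2 = True OR False = True
w5 = NOT w1 = NOT False = True
w6 = w4 XNOR w5 = True XNOR True = True

w1 = False; w2 = True; w5 = True; w6 = True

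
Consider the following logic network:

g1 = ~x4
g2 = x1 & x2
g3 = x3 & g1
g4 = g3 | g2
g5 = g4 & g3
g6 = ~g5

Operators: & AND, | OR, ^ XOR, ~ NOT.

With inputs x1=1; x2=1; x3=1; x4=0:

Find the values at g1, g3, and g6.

g1 = 1  g3 = 1  g6 = 0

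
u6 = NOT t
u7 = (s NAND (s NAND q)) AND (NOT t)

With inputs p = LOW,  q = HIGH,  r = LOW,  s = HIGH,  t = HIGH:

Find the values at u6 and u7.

u6 = LOW  u7 = LOW

u6 = NOT HIGH = LOW
u7 = (HIGH NAND (HIGH NAND HIGH)) AND (NOT HIGH) = LOW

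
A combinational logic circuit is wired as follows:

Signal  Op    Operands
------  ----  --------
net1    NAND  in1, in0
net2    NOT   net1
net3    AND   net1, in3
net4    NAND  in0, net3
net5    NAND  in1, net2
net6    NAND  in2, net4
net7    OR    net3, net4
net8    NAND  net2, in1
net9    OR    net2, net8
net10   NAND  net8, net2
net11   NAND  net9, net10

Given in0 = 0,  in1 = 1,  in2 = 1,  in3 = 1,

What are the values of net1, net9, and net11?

net1 = 1; net9 = 1; net11 = 0

net1 = in1 NAND in0 = 1 NAND 0 = 1
net2 = NOT net1 = NOT 1 = 0
net8 = net2 NAND in1 = 0 NAND 1 = 1
net9 = net2 OR net8 = 0 OR 1 = 1
net10 = net8 NAND net2 = 1 NAND 0 = 1
net11 = net9 NAND net10 = 1 NAND 1 = 0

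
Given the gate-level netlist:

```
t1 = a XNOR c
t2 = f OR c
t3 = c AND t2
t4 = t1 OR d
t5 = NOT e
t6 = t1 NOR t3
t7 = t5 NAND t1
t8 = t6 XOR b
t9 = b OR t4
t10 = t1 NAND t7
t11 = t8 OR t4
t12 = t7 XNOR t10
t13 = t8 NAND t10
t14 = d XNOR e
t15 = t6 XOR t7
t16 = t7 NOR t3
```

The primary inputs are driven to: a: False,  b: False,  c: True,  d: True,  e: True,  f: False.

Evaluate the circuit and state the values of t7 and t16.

t7 = True, t16 = False

t1 = a XNOR c = False XNOR True = False
t2 = f OR c = False OR True = True
t3 = c AND t2 = True AND True = True
t5 = NOT e = NOT True = False
t7 = t5 NAND t1 = False NAND False = True
t16 = t7 NOR t3 = True NOR True = False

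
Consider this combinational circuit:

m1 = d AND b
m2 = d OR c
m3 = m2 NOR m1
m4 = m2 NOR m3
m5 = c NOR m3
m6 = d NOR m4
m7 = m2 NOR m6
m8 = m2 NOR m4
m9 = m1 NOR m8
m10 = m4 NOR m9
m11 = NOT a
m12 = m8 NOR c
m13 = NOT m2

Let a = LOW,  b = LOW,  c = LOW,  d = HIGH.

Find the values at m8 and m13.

m8 = LOW  m13 = LOW

m1 = d AND b = HIGH AND LOW = LOW
m2 = d OR c = HIGH OR LOW = HIGH
m3 = m2 NOR m1 = HIGH NOR LOW = LOW
m4 = m2 NOR m3 = HIGH NOR LOW = LOW
m8 = m2 NOR m4 = HIGH NOR LOW = LOW
m13 = NOT m2 = NOT HIGH = LOW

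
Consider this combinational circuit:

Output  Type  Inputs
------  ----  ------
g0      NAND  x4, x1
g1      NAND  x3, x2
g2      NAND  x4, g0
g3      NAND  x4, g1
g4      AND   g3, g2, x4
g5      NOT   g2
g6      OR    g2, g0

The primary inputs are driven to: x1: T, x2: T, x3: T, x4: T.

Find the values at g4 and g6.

g0 = x4 NAND x1 = T NAND T = F
g1 = x3 NAND x2 = T NAND T = F
g2 = x4 NAND g0 = T NAND F = T
g3 = x4 NAND g1 = T NAND F = T
g4 = g3 AND g2 AND x4 = T AND T AND T = T
g6 = g2 OR g0 = T OR F = T

g4 = T; g6 = T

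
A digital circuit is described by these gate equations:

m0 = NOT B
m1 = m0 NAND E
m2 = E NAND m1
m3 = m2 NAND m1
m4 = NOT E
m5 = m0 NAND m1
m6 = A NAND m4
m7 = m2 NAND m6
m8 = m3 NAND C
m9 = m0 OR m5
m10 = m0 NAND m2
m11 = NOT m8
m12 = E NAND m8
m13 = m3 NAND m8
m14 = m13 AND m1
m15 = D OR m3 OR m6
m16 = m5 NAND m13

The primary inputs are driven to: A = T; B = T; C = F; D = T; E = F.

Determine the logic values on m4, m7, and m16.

m0 = NOT B = NOT T = F
m1 = m0 NAND E = F NAND F = T
m2 = E NAND m1 = F NAND T = T
m3 = m2 NAND m1 = T NAND T = F
m4 = NOT E = NOT F = T
m5 = m0 NAND m1 = F NAND T = T
m6 = A NAND m4 = T NAND T = F
m7 = m2 NAND m6 = T NAND F = T
m8 = m3 NAND C = F NAND F = T
m13 = m3 NAND m8 = F NAND T = T
m16 = m5 NAND m13 = T NAND T = F

m4 = T, m7 = T, m16 = F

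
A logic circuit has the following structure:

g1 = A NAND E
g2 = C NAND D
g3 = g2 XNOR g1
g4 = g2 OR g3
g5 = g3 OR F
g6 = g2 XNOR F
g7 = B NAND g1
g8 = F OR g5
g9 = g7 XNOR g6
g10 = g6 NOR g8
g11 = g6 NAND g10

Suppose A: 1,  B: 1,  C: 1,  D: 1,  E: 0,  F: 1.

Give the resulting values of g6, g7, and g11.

g1 = A NAND E = 1 NAND 0 = 1
g2 = C NAND D = 1 NAND 1 = 0
g3 = g2 XNOR g1 = 0 XNOR 1 = 0
g5 = g3 OR F = 0 OR 1 = 1
g6 = g2 XNOR F = 0 XNOR 1 = 0
g7 = B NAND g1 = 1 NAND 1 = 0
g8 = F OR g5 = 1 OR 1 = 1
g10 = g6 NOR g8 = 0 NOR 1 = 0
g11 = g6 NAND g10 = 0 NAND 0 = 1

g6 = 0, g7 = 0, g11 = 1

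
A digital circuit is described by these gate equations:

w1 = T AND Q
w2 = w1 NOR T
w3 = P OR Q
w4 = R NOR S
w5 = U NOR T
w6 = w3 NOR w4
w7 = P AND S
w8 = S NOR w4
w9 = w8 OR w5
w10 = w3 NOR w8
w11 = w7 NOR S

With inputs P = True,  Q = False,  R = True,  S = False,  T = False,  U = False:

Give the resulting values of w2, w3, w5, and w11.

w1 = T AND Q = False AND False = False
w2 = w1 NOR T = False NOR False = True
w3 = P OR Q = True OR False = True
w5 = U NOR T = False NOR False = True
w7 = P AND S = True AND False = False
w11 = w7 NOR S = False NOR False = True

w2 = True, w3 = True, w5 = True, w11 = True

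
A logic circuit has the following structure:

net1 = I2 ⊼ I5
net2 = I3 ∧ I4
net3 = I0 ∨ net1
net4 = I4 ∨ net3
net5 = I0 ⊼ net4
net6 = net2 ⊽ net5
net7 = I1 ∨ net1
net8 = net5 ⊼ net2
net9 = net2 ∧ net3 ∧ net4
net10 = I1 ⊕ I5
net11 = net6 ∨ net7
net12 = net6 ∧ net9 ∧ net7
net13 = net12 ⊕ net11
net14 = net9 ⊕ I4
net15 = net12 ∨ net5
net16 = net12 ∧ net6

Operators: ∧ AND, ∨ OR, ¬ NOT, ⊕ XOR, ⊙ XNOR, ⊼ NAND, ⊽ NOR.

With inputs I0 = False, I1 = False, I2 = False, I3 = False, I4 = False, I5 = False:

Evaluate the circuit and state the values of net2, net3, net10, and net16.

net2 = False  net3 = True  net10 = False  net16 = False

net1 = I2 NAND I5 = False NAND False = True
net2 = I3 AND I4 = False AND False = False
net3 = I0 OR net1 = False OR True = True
net4 = I4 OR net3 = False OR True = True
net5 = I0 NAND net4 = False NAND True = True
net6 = net2 NOR net5 = False NOR True = False
net7 = I1 OR net1 = False OR True = True
net9 = net2 AND net3 AND net4 = False AND True AND True = False
net10 = I1 XOR I5 = False XOR False = False
net12 = net6 AND net9 AND net7 = False AND False AND True = False
net16 = net12 AND net6 = False AND False = False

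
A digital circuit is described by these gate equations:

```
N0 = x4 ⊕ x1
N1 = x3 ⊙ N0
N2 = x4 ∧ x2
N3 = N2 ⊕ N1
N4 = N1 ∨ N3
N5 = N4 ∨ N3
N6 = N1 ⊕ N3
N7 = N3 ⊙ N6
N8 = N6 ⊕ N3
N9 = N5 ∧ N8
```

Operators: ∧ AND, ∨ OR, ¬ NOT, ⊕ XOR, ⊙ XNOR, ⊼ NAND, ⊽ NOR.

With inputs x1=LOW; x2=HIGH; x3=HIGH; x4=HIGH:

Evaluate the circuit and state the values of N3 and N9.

N0 = x4 XOR x1 = HIGH XOR LOW = HIGH
N1 = x3 XNOR N0 = HIGH XNOR HIGH = HIGH
N2 = x4 AND x2 = HIGH AND HIGH = HIGH
N3 = N2 XOR N1 = HIGH XOR HIGH = LOW
N4 = N1 OR N3 = HIGH OR LOW = HIGH
N5 = N4 OR N3 = HIGH OR LOW = HIGH
N6 = N1 XOR N3 = HIGH XOR LOW = HIGH
N8 = N6 XOR N3 = HIGH XOR LOW = HIGH
N9 = N5 AND N8 = HIGH AND HIGH = HIGH

N3 = LOW, N9 = HIGH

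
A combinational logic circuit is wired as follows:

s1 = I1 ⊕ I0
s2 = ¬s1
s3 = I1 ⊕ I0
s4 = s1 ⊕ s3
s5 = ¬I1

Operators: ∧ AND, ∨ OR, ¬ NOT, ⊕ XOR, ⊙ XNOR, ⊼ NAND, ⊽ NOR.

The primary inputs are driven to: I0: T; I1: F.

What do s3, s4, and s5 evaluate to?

s1 = I1 XOR I0 = F XOR T = T
s3 = I1 XOR I0 = F XOR T = T
s4 = s1 XOR s3 = T XOR T = F
s5 = NOT I1 = NOT F = T

s3 = T, s4 = F, s5 = T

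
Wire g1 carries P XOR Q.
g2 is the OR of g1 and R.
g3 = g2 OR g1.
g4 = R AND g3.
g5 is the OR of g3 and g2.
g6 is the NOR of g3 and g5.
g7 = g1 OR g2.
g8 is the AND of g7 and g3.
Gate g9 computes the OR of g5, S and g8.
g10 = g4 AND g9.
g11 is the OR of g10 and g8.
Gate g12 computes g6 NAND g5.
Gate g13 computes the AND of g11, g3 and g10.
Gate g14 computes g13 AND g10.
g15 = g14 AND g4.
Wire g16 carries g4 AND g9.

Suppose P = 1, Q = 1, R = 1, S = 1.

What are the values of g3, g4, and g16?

g3 = 1, g4 = 1, g16 = 1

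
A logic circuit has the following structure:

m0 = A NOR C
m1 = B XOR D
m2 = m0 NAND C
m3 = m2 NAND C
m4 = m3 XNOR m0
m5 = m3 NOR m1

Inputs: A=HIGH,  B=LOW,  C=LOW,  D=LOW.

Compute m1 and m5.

m1 = LOW; m5 = LOW

m0 = A NOR C = HIGH NOR LOW = LOW
m1 = B XOR D = LOW XOR LOW = LOW
m2 = m0 NAND C = LOW NAND LOW = HIGH
m3 = m2 NAND C = HIGH NAND LOW = HIGH
m5 = m3 NOR m1 = HIGH NOR LOW = LOW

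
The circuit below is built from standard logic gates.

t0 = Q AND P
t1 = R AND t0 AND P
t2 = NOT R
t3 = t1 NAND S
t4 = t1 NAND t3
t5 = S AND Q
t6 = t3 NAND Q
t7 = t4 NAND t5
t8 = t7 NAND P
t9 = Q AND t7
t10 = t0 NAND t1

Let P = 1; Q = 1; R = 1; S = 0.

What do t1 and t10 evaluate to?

t0 = Q AND P = 1 AND 1 = 1
t1 = R AND t0 AND P = 1 AND 1 AND 1 = 1
t10 = t0 NAND t1 = 1 NAND 1 = 0

t1 = 1  t10 = 0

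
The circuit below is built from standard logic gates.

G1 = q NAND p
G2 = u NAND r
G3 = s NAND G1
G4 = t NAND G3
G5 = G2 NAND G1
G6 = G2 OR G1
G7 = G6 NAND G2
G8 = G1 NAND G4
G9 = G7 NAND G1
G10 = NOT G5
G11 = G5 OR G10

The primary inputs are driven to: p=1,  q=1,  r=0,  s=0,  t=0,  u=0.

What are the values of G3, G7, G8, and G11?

G3 = 1, G7 = 0, G8 = 1, G11 = 1

G1 = q NAND p = 1 NAND 1 = 0
G2 = u NAND r = 0 NAND 0 = 1
G3 = s NAND G1 = 0 NAND 0 = 1
G4 = t NAND G3 = 0 NAND 1 = 1
G5 = G2 NAND G1 = 1 NAND 0 = 1
G6 = G2 OR G1 = 1 OR 0 = 1
G7 = G6 NAND G2 = 1 NAND 1 = 0
G8 = G1 NAND G4 = 0 NAND 1 = 1
G10 = NOT G5 = NOT 1 = 0
G11 = G5 OR G10 = 1 OR 0 = 1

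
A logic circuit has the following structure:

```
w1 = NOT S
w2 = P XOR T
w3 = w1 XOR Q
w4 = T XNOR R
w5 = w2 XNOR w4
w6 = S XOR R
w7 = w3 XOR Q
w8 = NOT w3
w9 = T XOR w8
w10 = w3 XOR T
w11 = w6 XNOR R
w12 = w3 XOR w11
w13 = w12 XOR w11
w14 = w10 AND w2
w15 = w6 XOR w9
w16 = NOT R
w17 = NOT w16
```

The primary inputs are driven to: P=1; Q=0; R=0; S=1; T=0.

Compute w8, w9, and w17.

w8 = 1; w9 = 1; w17 = 0

w1 = NOT S = NOT 1 = 0
w3 = w1 XOR Q = 0 XOR 0 = 0
w8 = NOT w3 = NOT 0 = 1
w9 = T XOR w8 = 0 XOR 1 = 1
w16 = NOT R = NOT 0 = 1
w17 = NOT w16 = NOT 1 = 0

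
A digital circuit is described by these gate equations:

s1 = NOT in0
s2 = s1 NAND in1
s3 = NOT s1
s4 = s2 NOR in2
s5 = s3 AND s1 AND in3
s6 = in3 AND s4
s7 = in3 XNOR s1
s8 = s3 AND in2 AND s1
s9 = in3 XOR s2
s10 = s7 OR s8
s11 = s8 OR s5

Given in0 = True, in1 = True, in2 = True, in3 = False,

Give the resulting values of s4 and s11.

s4 = False, s11 = False

s1 = NOT in0 = NOT True = False
s2 = s1 NAND in1 = False NAND True = True
s3 = NOT s1 = NOT False = True
s4 = s2 NOR in2 = True NOR True = False
s5 = s3 AND s1 AND in3 = True AND False AND False = False
s8 = s3 AND in2 AND s1 = True AND True AND False = False
s11 = s8 OR s5 = False OR False = False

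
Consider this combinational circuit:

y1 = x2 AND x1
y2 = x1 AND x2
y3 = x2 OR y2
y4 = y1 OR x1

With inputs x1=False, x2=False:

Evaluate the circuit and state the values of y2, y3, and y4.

y2 = False, y3 = False, y4 = False

y1 = x2 AND x1 = False AND False = False
y2 = x1 AND x2 = False AND False = False
y3 = x2 OR y2 = False OR False = False
y4 = y1 OR x1 = False OR False = False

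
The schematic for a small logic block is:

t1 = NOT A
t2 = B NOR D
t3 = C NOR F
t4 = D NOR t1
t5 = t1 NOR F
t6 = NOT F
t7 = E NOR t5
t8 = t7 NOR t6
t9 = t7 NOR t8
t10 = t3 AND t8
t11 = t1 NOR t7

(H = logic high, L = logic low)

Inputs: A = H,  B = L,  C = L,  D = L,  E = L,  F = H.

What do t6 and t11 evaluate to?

t6 = L, t11 = L

t1 = NOT A = NOT H = L
t5 = t1 NOR F = L NOR H = L
t6 = NOT F = NOT H = L
t7 = E NOR t5 = L NOR L = H
t11 = t1 NOR t7 = L NOR H = L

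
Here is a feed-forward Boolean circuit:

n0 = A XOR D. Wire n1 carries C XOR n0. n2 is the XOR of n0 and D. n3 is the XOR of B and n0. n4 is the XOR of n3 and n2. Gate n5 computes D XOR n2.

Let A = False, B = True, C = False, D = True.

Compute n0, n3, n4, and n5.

n0 = A XOR D = False XOR True = True
n2 = n0 XOR D = True XOR True = False
n3 = B XOR n0 = True XOR True = False
n4 = n3 XOR n2 = False XOR False = False
n5 = D XOR n2 = True XOR False = True

n0 = True, n3 = False, n4 = False, n5 = True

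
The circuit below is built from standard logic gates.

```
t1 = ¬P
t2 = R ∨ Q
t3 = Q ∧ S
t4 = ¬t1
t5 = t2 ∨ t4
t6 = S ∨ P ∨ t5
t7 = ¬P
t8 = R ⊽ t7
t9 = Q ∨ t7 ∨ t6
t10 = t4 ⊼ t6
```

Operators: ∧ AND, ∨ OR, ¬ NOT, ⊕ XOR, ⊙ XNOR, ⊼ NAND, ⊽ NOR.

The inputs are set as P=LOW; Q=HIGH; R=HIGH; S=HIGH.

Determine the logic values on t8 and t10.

t8 = LOW; t10 = HIGH

t1 = NOT P = NOT LOW = HIGH
t2 = R OR Q = HIGH OR HIGH = HIGH
t4 = NOT t1 = NOT HIGH = LOW
t5 = t2 OR t4 = HIGH OR LOW = HIGH
t6 = S OR P OR t5 = HIGH OR LOW OR HIGH = HIGH
t7 = NOT P = NOT LOW = HIGH
t8 = R NOR t7 = HIGH NOR HIGH = LOW
t10 = t4 NAND t6 = LOW NAND HIGH = HIGH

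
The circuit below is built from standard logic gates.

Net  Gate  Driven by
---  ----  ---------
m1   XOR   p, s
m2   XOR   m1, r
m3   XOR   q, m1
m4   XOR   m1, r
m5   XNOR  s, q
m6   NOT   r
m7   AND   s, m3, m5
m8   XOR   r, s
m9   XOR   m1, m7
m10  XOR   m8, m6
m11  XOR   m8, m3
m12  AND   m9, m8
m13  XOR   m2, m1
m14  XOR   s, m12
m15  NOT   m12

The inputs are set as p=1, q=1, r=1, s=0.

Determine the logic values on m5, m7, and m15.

m1 = p XOR s = 1 XOR 0 = 1
m3 = q XOR m1 = 1 XOR 1 = 0
m5 = s XNOR q = 0 XNOR 1 = 0
m7 = s AND m3 AND m5 = 0 AND 0 AND 0 = 0
m8 = r XOR s = 1 XOR 0 = 1
m9 = m1 XOR m7 = 1 XOR 0 = 1
m12 = m9 AND m8 = 1 AND 1 = 1
m15 = NOT m12 = NOT 1 = 0

m5 = 0; m7 = 0; m15 = 0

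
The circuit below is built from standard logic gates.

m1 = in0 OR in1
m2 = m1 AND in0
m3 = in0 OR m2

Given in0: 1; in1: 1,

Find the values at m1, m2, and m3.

m1 = 1; m2 = 1; m3 = 1

m1 = in0 OR in1 = 1 OR 1 = 1
m2 = m1 AND in0 = 1 AND 1 = 1
m3 = in0 OR m2 = 1 OR 1 = 1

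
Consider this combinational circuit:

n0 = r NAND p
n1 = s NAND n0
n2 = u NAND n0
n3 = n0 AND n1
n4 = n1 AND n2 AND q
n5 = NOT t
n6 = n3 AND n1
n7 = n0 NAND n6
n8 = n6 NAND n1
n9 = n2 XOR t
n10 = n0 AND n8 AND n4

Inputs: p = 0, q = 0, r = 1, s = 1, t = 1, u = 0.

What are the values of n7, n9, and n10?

n0 = r NAND p = 1 NAND 0 = 1
n1 = s NAND n0 = 1 NAND 1 = 0
n2 = u NAND n0 = 0 NAND 1 = 1
n3 = n0 AND n1 = 1 AND 0 = 0
n4 = n1 AND n2 AND q = 0 AND 1 AND 0 = 0
n6 = n3 AND n1 = 0 AND 0 = 0
n7 = n0 NAND n6 = 1 NAND 0 = 1
n8 = n6 NAND n1 = 0 NAND 0 = 1
n9 = n2 XOR t = 1 XOR 1 = 0
n10 = n0 AND n8 AND n4 = 1 AND 1 AND 0 = 0

n7 = 1, n9 = 0, n10 = 0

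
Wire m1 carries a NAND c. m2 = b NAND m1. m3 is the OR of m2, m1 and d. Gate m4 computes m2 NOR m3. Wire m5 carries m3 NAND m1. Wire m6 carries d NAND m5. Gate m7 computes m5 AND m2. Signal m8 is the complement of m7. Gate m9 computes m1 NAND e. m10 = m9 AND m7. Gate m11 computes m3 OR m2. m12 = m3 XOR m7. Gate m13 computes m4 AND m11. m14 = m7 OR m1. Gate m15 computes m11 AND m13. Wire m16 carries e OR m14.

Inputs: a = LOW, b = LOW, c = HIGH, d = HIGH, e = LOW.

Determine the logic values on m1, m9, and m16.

m1 = HIGH, m9 = HIGH, m16 = HIGH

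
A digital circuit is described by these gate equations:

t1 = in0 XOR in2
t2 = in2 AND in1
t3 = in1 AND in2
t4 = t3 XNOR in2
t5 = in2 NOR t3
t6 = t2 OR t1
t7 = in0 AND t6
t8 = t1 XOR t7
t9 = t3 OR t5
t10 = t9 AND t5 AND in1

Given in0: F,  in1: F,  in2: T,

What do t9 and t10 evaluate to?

t3 = in1 AND in2 = F AND T = F
t5 = in2 NOR t3 = T NOR F = F
t9 = t3 OR t5 = F OR F = F
t10 = t9 AND t5 AND in1 = F AND F AND F = F

t9 = F; t10 = F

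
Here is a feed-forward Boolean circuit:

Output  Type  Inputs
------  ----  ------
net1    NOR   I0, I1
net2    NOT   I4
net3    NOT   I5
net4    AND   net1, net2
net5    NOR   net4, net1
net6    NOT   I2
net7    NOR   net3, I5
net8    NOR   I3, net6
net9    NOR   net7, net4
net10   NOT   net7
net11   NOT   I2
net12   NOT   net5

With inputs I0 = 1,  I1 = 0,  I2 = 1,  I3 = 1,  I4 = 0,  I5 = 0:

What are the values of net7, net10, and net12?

net1 = I0 NOR I1 = 1 NOR 0 = 0
net2 = NOT I4 = NOT 0 = 1
net3 = NOT I5 = NOT 0 = 1
net4 = net1 AND net2 = 0 AND 1 = 0
net5 = net4 NOR net1 = 0 NOR 0 = 1
net7 = net3 NOR I5 = 1 NOR 0 = 0
net10 = NOT net7 = NOT 0 = 1
net12 = NOT net5 = NOT 1 = 0

net7 = 0, net10 = 1, net12 = 0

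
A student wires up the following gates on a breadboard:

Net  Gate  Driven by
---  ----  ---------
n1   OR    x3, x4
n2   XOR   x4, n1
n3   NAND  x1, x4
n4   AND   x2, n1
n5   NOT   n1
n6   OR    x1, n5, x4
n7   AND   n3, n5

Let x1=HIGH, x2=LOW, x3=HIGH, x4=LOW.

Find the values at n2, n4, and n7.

n1 = x3 OR x4 = HIGH OR LOW = HIGH
n2 = x4 XOR n1 = LOW XOR HIGH = HIGH
n3 = x1 NAND x4 = HIGH NAND LOW = HIGH
n4 = x2 AND n1 = LOW AND HIGH = LOW
n5 = NOT n1 = NOT HIGH = LOW
n7 = n3 AND n5 = HIGH AND LOW = LOW

n2 = HIGH; n4 = LOW; n7 = LOW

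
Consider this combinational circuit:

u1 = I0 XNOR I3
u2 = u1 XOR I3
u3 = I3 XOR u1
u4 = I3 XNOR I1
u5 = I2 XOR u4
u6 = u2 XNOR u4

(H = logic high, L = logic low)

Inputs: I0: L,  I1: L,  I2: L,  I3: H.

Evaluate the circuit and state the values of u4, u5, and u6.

u4 = L, u5 = L, u6 = L

u1 = I0 XNOR I3 = L XNOR H = L
u2 = u1 XOR I3 = L XOR H = H
u4 = I3 XNOR I1 = H XNOR L = L
u5 = I2 XOR u4 = L XOR L = L
u6 = u2 XNOR u4 = H XNOR L = L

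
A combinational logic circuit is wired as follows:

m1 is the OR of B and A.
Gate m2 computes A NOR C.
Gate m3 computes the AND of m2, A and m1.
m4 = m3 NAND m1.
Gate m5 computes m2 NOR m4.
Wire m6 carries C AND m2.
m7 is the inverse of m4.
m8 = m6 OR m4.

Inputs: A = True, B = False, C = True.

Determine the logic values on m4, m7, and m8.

m1 = B OR A = False OR True = True
m2 = A NOR C = True NOR True = False
m3 = m2 AND A AND m1 = False AND True AND True = False
m4 = m3 NAND m1 = False NAND True = True
m6 = C AND m2 = True AND False = False
m7 = NOT m4 = NOT True = False
m8 = m6 OR m4 = False OR True = True

m4 = True  m7 = False  m8 = True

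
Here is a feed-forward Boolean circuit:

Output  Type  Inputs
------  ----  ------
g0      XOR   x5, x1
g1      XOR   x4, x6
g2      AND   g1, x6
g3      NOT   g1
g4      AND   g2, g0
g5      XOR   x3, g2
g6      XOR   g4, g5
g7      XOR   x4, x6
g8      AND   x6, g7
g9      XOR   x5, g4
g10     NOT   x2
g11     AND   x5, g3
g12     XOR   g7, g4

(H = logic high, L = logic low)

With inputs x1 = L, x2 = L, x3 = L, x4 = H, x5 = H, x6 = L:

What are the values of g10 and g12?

g0 = x5 XOR x1 = H XOR L = H
g1 = x4 XOR x6 = H XOR L = H
g2 = g1 AND x6 = H AND L = L
g4 = g2 AND g0 = L AND H = L
g7 = x4 XOR x6 = H XOR L = H
g10 = NOT x2 = NOT L = H
g12 = g7 XOR g4 = H XOR L = H

g10 = H; g12 = H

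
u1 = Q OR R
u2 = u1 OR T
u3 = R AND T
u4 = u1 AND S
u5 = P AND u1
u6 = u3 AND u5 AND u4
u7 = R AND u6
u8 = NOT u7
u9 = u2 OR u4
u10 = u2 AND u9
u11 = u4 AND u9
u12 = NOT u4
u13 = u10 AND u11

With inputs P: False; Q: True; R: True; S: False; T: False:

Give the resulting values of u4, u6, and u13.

u4 = False; u6 = False; u13 = False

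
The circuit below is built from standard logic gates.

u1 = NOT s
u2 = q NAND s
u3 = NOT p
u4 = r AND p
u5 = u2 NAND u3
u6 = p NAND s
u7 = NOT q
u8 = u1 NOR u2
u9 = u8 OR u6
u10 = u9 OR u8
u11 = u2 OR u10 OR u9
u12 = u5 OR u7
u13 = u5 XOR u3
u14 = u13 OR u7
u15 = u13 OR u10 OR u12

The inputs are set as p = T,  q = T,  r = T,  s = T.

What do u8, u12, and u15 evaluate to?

u1 = NOT s = NOT T = F
u2 = q NAND s = T NAND T = F
u3 = NOT p = NOT T = F
u5 = u2 NAND u3 = F NAND F = T
u6 = p NAND s = T NAND T = F
u7 = NOT q = NOT T = F
u8 = u1 NOR u2 = F NOR F = T
u9 = u8 OR u6 = T OR F = T
u10 = u9 OR u8 = T OR T = T
u12 = u5 OR u7 = T OR F = T
u13 = u5 XOR u3 = T XOR F = T
u15 = u13 OR u10 OR u12 = T OR T OR T = T

u8 = T; u12 = T; u15 = T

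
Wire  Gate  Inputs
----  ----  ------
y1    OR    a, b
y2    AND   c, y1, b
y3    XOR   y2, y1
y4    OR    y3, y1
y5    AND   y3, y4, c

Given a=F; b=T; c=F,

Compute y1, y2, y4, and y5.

y1 = T; y2 = F; y4 = T; y5 = F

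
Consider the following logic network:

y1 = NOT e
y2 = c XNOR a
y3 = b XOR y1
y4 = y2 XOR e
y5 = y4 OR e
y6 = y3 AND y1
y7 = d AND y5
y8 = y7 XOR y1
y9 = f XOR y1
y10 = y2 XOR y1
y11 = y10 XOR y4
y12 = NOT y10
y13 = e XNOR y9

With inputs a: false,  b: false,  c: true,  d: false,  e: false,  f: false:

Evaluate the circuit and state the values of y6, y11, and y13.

y6 = true, y11 = true, y13 = false

y1 = NOT e = NOT false = true
y2 = c XNOR a = true XNOR false = false
y3 = b XOR y1 = false XOR true = true
y4 = y2 XOR e = false XOR false = false
y6 = y3 AND y1 = true AND true = true
y9 = f XOR y1 = false XOR true = true
y10 = y2 XOR y1 = false XOR true = true
y11 = y10 XOR y4 = true XOR false = true
y13 = e XNOR y9 = false XNOR true = false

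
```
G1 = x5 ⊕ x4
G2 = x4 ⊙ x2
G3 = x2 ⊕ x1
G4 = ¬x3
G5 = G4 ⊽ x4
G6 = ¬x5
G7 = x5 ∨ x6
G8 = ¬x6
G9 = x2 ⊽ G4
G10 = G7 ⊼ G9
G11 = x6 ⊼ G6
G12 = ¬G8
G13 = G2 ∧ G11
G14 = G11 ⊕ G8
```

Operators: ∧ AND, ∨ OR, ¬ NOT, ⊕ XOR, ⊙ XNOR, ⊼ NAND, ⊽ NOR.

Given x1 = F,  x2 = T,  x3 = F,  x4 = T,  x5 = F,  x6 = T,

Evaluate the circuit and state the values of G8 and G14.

G6 = NOT x5 = NOT F = T
G8 = NOT x6 = NOT T = F
G11 = x6 NAND G6 = T NAND T = F
G14 = G11 XOR G8 = F XOR F = F

G8 = F, G14 = F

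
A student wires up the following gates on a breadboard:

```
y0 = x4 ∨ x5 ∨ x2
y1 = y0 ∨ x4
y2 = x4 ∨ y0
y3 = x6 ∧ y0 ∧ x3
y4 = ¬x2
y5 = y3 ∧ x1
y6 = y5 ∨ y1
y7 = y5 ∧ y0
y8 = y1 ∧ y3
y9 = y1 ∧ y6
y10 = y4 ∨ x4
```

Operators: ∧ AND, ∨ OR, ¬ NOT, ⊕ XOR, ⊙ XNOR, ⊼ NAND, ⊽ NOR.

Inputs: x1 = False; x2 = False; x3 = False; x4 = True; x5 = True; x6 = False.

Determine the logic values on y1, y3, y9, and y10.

y1 = True; y3 = False; y9 = True; y10 = True

y0 = x4 OR x5 OR x2 = True OR True OR False = True
y1 = y0 OR x4 = True OR True = True
y3 = x6 AND y0 AND x3 = False AND True AND False = False
y4 = NOT x2 = NOT False = True
y5 = y3 AND x1 = False AND False = False
y6 = y5 OR y1 = False OR True = True
y9 = y1 AND y6 = True AND True = True
y10 = y4 OR x4 = True OR True = True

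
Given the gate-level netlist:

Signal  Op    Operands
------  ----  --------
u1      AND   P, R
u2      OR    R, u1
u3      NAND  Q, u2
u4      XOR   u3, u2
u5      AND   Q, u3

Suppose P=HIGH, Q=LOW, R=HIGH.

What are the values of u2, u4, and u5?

u1 = P AND R = HIGH AND HIGH = HIGH
u2 = R OR u1 = HIGH OR HIGH = HIGH
u3 = Q NAND u2 = LOW NAND HIGH = HIGH
u4 = u3 XOR u2 = HIGH XOR HIGH = LOW
u5 = Q AND u3 = LOW AND HIGH = LOW

u2 = HIGH  u4 = LOW  u5 = LOW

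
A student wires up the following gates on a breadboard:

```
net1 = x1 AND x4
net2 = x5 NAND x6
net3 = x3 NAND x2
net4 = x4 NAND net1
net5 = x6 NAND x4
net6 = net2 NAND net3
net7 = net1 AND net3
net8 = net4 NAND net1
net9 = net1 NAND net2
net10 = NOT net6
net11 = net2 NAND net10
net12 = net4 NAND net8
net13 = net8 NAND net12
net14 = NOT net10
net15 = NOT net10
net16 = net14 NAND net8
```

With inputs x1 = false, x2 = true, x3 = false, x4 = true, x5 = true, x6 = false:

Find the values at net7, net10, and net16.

net7 = false, net10 = true, net16 = true

net1 = x1 AND x4 = false AND true = false
net2 = x5 NAND x6 = true NAND false = true
net3 = x3 NAND x2 = false NAND true = true
net4 = x4 NAND net1 = true NAND false = true
net6 = net2 NAND net3 = true NAND true = false
net7 = net1 AND net3 = false AND true = false
net8 = net4 NAND net1 = true NAND false = true
net10 = NOT net6 = NOT false = true
net14 = NOT net10 = NOT true = false
net16 = net14 NAND net8 = false NAND true = true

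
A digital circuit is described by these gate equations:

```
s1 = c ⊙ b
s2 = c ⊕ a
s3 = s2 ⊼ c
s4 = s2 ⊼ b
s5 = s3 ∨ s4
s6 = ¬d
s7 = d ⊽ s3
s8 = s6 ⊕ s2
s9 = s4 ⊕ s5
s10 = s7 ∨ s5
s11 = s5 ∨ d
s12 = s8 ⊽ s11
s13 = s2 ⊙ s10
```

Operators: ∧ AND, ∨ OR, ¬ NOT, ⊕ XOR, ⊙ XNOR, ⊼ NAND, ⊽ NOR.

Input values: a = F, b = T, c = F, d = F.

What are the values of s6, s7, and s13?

s6 = T, s7 = F, s13 = F

s2 = c XOR a = F XOR F = F
s3 = s2 NAND c = F NAND F = T
s4 = s2 NAND b = F NAND T = T
s5 = s3 OR s4 = T OR T = T
s6 = NOT d = NOT F = T
s7 = d NOR s3 = F NOR T = F
s10 = s7 OR s5 = F OR T = T
s13 = s2 XNOR s10 = F XNOR T = F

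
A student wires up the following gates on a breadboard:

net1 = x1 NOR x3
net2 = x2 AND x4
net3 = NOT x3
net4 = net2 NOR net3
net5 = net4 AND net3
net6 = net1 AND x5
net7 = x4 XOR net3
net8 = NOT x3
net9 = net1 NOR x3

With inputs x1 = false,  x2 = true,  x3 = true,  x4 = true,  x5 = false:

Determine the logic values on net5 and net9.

net1 = x1 NOR x3 = false NOR true = false
net2 = x2 AND x4 = true AND true = true
net3 = NOT x3 = NOT true = false
net4 = net2 NOR net3 = true NOR false = false
net5 = net4 AND net3 = false AND false = false
net9 = net1 NOR x3 = false NOR true = false

net5 = false; net9 = false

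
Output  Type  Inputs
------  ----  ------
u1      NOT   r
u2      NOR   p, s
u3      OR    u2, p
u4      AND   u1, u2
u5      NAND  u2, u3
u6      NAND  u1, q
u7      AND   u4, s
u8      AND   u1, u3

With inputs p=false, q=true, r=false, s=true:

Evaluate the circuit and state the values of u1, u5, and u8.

u1 = NOT r = NOT false = true
u2 = p NOR s = false NOR true = false
u3 = u2 OR p = false OR false = false
u5 = u2 NAND u3 = false NAND false = true
u8 = u1 AND u3 = true AND false = false

u1 = true; u5 = true; u8 = false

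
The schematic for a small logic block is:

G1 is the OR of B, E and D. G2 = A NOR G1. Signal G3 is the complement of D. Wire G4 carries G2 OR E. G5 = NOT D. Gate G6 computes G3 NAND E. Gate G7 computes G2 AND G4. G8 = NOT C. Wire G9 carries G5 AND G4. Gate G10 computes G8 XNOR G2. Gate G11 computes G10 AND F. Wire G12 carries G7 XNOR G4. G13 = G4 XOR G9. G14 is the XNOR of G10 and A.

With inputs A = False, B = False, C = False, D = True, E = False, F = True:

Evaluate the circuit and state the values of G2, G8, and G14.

G2 = False; G8 = True; G14 = True

G1 = B OR E OR D = False OR False OR True = True
G2 = A NOR G1 = False NOR True = False
G8 = NOT C = NOT False = True
G10 = G8 XNOR G2 = True XNOR False = False
G14 = G10 XNOR A = False XNOR False = True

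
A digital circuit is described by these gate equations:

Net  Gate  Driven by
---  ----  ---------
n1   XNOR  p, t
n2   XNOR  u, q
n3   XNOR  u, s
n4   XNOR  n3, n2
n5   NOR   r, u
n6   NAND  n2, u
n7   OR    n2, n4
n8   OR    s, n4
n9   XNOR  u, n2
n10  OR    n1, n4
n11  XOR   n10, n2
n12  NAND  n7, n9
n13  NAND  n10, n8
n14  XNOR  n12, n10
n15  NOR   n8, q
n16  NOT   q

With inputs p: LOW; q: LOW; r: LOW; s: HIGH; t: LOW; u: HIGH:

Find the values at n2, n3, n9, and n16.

n2 = u XNOR q = HIGH XNOR LOW = LOW
n3 = u XNOR s = HIGH XNOR HIGH = HIGH
n9 = u XNOR n2 = HIGH XNOR LOW = LOW
n16 = NOT q = NOT LOW = HIGH

n2 = LOW, n3 = HIGH, n9 = LOW, n16 = HIGH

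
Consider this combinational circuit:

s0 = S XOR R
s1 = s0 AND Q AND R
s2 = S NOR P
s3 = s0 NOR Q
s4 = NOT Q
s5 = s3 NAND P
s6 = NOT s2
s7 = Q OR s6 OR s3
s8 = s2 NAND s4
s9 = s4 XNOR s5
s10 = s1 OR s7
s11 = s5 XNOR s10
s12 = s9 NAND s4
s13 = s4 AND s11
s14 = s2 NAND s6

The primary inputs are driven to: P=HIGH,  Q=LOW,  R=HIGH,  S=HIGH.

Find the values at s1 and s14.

s0 = S XOR R = HIGH XOR HIGH = LOW
s1 = s0 AND Q AND R = LOW AND LOW AND HIGH = LOW
s2 = S NOR P = HIGH NOR HIGH = LOW
s6 = NOT s2 = NOT LOW = HIGH
s14 = s2 NAND s6 = LOW NAND HIGH = HIGH

s1 = LOW, s14 = HIGH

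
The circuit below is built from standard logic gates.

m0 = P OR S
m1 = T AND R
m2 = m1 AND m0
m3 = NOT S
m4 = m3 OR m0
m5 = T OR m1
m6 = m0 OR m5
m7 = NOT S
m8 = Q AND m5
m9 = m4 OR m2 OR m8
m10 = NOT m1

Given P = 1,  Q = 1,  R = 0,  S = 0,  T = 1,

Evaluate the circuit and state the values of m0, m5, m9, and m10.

m0 = P OR S = 1 OR 0 = 1
m1 = T AND R = 1 AND 0 = 0
m2 = m1 AND m0 = 0 AND 1 = 0
m3 = NOT S = NOT 0 = 1
m4 = m3 OR m0 = 1 OR 1 = 1
m5 = T OR m1 = 1 OR 0 = 1
m8 = Q AND m5 = 1 AND 1 = 1
m9 = m4 OR m2 OR m8 = 1 OR 0 OR 1 = 1
m10 = NOT m1 = NOT 0 = 1

m0 = 1, m5 = 1, m9 = 1, m10 = 1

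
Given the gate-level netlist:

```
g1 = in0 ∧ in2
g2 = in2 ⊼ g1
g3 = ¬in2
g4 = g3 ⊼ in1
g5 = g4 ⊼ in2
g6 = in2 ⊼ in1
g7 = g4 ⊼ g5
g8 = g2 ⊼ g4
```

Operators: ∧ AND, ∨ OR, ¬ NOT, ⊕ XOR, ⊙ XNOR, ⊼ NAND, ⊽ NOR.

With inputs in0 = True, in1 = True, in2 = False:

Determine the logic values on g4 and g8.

g1 = in0 AND in2 = True AND False = False
g2 = in2 NAND g1 = False NAND False = True
g3 = NOT in2 = NOT False = True
g4 = g3 NAND in1 = True NAND True = False
g8 = g2 NAND g4 = True NAND False = True

g4 = False, g8 = True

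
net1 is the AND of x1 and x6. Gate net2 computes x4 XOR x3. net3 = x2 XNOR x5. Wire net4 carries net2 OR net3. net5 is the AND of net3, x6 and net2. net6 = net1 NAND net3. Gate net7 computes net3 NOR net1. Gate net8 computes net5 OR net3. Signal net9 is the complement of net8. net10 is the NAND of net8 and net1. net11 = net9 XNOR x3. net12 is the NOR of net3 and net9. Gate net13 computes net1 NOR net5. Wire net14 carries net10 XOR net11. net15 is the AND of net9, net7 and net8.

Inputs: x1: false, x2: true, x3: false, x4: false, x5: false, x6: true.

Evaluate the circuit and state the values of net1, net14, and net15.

net1 = false  net14 = true  net15 = false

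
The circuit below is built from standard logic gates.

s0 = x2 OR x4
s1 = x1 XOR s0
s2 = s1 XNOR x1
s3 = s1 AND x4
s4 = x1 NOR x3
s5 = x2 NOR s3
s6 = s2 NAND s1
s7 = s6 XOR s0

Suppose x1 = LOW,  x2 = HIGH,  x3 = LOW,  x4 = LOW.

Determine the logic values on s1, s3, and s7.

s1 = HIGH, s3 = LOW, s7 = LOW

s0 = x2 OR x4 = HIGH OR LOW = HIGH
s1 = x1 XOR s0 = LOW XOR HIGH = HIGH
s2 = s1 XNOR x1 = HIGH XNOR LOW = LOW
s3 = s1 AND x4 = HIGH AND LOW = LOW
s6 = s2 NAND s1 = LOW NAND HIGH = HIGH
s7 = s6 XOR s0 = HIGH XOR HIGH = LOW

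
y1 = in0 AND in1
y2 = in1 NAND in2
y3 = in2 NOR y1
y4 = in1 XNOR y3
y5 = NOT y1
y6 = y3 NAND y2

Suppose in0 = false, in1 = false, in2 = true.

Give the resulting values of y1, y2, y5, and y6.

y1 = in0 AND in1 = false AND false = false
y2 = in1 NAND in2 = false NAND true = true
y3 = in2 NOR y1 = true NOR false = false
y5 = NOT y1 = NOT false = true
y6 = y3 NAND y2 = false NAND true = true

y1 = false  y2 = true  y5 = true  y6 = true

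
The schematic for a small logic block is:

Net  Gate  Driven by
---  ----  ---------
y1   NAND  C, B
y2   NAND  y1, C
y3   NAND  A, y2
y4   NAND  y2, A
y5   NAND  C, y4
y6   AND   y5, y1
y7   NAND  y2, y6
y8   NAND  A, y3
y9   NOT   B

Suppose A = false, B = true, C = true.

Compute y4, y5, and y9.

y4 = true; y5 = false; y9 = false

y1 = C NAND B = true NAND true = false
y2 = y1 NAND C = false NAND true = true
y4 = y2 NAND A = true NAND false = true
y5 = C NAND y4 = true NAND true = false
y9 = NOT B = NOT true = false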